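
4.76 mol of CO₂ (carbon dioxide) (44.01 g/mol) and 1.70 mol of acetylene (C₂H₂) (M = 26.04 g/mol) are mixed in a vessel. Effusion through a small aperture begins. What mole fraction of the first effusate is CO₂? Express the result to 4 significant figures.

0.6829

Effusion rate of each component ∝ n_i/√M_i (partial pressure × 1/√M).
Mole fraction of CO₂ in the effusate = (n_CO₂/√M_CO₂) / (n_CO₂/√M_CO₂ + n_C₂H₂/√M_C₂H₂)
= (4.76/√44.01) / (4.76/√44.01 + 1.70/√26.04) = 0.7175/(0.7175 + 0.3331) = 0.6829.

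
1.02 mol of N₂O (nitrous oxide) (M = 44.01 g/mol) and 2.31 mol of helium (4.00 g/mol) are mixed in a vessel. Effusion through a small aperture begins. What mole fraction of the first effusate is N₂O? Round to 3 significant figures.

0.117

The effusion rate of species i is ∝ p_i/√M_i ∝ n_i/√M_i.
Mole fraction of N₂O in the effusate = (n_N₂O/√M_N₂O) / (n_N₂O/√M_N₂O + n_He/√M_He)
= (1.02/√44.01) / (1.02/√44.01 + 2.31/√4.00) = 0.1538/(0.1538 + 1.155) = 0.117.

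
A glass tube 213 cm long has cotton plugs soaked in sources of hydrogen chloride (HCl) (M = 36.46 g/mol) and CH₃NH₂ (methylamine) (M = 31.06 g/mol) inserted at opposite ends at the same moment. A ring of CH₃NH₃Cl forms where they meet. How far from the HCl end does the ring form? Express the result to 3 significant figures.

Graham's law gives d_HCl/d_CH₃NH₂ = rate_HCl/rate_CH₃NH₂ = √(M_CH₃NH₂/M_HCl) = √(31.06/36.46) = 0.9230.
With d_HCl + d_CH₃NH₂ = 213 cm, d_CH₃NH₂ = 213/(1 + 0.9230) = 110.8 cm.
d_HCl = 213 − 110.8 = 102 cm.

102 cm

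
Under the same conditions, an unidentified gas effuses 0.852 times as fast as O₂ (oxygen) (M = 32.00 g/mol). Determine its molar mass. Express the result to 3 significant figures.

By Graham's law, rate_X/rate_O₂ = √(M_O₂/M_X).
0.852 = √(32.00/M_X)
M_X = 32.00 / 0.852² = 32.00 / 0.7259 = 44.1 g/mol

44.1 g/mol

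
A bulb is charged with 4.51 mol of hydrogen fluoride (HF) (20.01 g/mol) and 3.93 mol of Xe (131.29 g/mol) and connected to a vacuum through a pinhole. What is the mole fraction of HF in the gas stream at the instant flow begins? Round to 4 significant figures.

0.7462

Rate_i ∝ x_i/√M_i (Graham's law weighted by mole fraction), so the effusate composition follows n_i/√M_i.
x_HF(eff) = (n_HF/√M_HF) / (n_HF/√M_HF + n_Xe/√M_Xe)
= (4.51/√20.01) / (4.51/√20.01 + 3.93/√131.29) = 1.008/(1.008 + 0.3430) = 0.7462.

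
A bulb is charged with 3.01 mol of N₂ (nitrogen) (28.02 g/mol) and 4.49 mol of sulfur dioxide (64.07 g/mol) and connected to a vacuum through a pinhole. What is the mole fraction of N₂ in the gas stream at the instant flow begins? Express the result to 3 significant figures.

Rate_i ∝ x_i/√M_i (Graham's law weighted by mole fraction), so the effusate composition follows n_i/√M_i.
Mole fraction of N₂ in the effusate = (n_N₂/√M_N₂) / (n_N₂/√M_N₂ + n_SO₂/√M_SO₂)
= (3.01/√28.02) / (3.01/√28.02 + 4.49/√64.07) = 0.5686/(0.5686 + 0.5609) = 0.503.

0.503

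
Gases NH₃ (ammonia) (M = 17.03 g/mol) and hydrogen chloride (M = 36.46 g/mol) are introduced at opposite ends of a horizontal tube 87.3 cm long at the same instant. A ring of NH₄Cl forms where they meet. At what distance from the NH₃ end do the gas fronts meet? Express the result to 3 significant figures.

The fronts meet when d_NH₃ + d_HCl = L with d_NH₃/d_HCl = √(M_HCl/M_NH₃) (Graham's law). Here √(M_HCl/M_NH₃) = √(36.46/17.03) = 1.463.
With d_NH₃ + d_HCl = 87.3 cm, d_HCl = 87.3/(1 + 1.463) = 35.44 cm.
d_NH₃ = 87.3 − 35.44 = 51.9 cm.

51.9 cm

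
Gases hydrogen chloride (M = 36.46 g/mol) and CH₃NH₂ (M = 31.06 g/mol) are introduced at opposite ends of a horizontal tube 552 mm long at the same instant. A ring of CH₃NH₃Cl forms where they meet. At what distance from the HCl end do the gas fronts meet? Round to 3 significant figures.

265 mm

Distances travelled in equal time are proportional to diffusion rates, so d_HCl/d_CH₃NH₂ = √(M_CH₃NH₂/M_HCl) = √(31.06/36.46) = 0.9230.
With d_HCl + d_CH₃NH₂ = 552 mm, d_CH₃NH₂ = 552/(1 + 0.9230) = 287.1 mm.
d_HCl = 552 − 287.1 = 265 mm.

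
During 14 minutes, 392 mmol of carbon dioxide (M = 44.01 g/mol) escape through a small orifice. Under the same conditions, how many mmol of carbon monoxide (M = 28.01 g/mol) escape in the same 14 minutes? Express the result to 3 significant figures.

From Graham's law, rate_CO/rate_CO₂ = √(M_CO₂/M_CO) = √(44.01/28.01) = √1.571 = 1.253.
So the amount for CO is 392 × 1.253 = 491 mmol.

491 mmol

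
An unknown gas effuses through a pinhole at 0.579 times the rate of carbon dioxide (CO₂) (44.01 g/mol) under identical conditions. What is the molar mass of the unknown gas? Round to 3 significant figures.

By Graham's law, rate_X/rate_CO₂ = √(M_CO₂/M_X).
0.579 = √(44.01/M_X)
M_X = 44.01 / 0.579² = 44.01 / 0.3352 = 131 g/mol

131 g/mol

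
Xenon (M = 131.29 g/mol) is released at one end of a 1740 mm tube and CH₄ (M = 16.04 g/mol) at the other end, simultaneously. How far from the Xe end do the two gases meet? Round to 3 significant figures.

451 mm

The fronts meet when d_Xe + d_CH₄ = L with d_Xe/d_CH₄ = √(M_CH₄/M_Xe) (Graham's law). Here √(M_CH₄/M_Xe) = √(16.04/131.29) = 0.3495.
With d_Xe + d_CH₄ = 1740 mm, d_CH₄ = 1740/(1 + 0.3495) = 1289 mm.
d_Xe = 1740 − 1289 = 451 mm.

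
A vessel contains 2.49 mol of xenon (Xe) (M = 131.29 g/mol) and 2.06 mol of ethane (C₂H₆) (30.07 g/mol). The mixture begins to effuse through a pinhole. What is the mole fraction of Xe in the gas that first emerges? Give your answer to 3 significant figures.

0.366

Each component's effusion rate ∝ (its partial pressure)·(1/√M) ∝ n_i/√M_i.
x_Xe(eff) = (n_Xe/√M_Xe) / (n_Xe/√M_Xe + n_C₂H₆/√M_C₂H₆)
= (2.49/√131.29) / (2.49/√131.29 + 2.06/√30.07) = 0.2173/(0.2173 + 0.3757) = 0.366.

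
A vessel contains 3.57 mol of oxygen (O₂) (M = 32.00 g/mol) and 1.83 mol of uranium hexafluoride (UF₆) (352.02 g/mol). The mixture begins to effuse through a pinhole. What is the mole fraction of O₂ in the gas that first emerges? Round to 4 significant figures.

Each component's effusion rate ∝ (its partial pressure)·(1/√M) ∝ n_i/√M_i.
x_O₂(eff) = (n_O₂/√M_O₂) / (n_O₂/√M_O₂ + n_UF₆/√M_UF₆)
= (3.57/√32.00) / (3.57/√32.00 + 1.83/√352.02) = 0.6311/(0.6311 + 0.09754) = 0.8661.

0.8661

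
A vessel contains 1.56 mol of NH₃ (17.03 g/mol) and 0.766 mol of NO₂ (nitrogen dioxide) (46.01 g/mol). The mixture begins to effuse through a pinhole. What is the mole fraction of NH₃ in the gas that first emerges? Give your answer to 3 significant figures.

0.770

Effusion rate of each component ∝ n_i/√M_i (partial pressure × 1/√M).
Mole fraction of NH₃ in the effusate = (n_NH₃/√M_NH₃) / (n_NH₃/√M_NH₃ + n_NO₂/√M_NO₂)
= (1.56/√17.03) / (1.56/√17.03 + 0.766/√46.01) = 0.3780/(0.3780 + 0.1129) = 0.770.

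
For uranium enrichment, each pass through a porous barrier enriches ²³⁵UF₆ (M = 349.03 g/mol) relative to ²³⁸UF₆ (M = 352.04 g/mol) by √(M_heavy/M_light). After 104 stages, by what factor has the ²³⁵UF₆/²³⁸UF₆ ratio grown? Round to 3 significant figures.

1.56

After 104 stages the ratio has grown by (√(352.04/349.03))^104 = (352.04/349.03)^(104/2).
= 1.00862^52 = 1.56.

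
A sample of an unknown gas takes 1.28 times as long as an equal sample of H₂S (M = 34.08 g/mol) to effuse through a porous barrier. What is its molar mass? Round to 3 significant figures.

By Graham's law, t_X/t_H₂S = √(M_X/M_H₂S).
1.28 = √(M_X/34.08)
M_X = 34.08 × 1.28² = 34.08 × 1.638 = 55.8 g/mol

55.8 g/mol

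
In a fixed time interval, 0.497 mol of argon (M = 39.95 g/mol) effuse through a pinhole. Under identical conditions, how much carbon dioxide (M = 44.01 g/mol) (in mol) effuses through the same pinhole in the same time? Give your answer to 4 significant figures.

0.4735 mol

Since effusion rate ∝ 1/√M, rate_CO₂/rate_Ar = √(M_Ar/M_CO₂) = √(39.95/44.01) = √0.9077 = 0.9528.
So the amount for CO₂ is 0.497 × 0.9528 = 0.4735 mol.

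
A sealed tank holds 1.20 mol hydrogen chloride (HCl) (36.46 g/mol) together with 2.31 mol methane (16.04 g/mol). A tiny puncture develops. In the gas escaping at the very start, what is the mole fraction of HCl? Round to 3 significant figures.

0.256

The effusion rate of species i is ∝ p_i/√M_i ∝ n_i/√M_i.
Mole fraction of HCl in the effusate = (n_HCl/√M_HCl) / (n_HCl/√M_HCl + n_CH₄/√M_CH₄)
= (1.20/√36.46) / (1.20/√36.46 + 2.31/√16.04) = 0.1987/(0.1987 + 0.5768) = 0.256.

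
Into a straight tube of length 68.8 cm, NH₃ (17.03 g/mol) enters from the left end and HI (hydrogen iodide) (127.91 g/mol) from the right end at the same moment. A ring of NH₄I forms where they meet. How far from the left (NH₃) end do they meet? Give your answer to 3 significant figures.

Graham's law gives d_NH₃/d_HI = rate_NH₃/rate_HI = √(M_HI/M_NH₃) = √(127.91/17.03) = 2.741.
With d_NH₃ + d_HI = 68.8 cm, d_HI = 68.8/(1 + 2.741) = 18.39 cm.
d_NH₃ = 68.8 − 18.39 = 50.4 cm.

50.4 cm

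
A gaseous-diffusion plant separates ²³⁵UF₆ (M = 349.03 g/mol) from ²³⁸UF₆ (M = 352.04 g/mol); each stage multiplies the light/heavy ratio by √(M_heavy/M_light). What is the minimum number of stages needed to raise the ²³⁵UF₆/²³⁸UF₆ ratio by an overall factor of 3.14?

267

Single-stage factor α = √(352.04/349.03), so ln α = ½ ln(1.00862) = 0.004293.
Need α^N ≥ 3.14 ⇒ N ≥ ln(3.14) / ln α = 1.144 / 0.004293 = 266.50.
So at least 267 stages are needed.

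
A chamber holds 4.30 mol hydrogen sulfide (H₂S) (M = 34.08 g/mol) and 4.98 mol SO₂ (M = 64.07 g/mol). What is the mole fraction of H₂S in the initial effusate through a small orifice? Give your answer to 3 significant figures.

0.542

Each component's effusion rate ∝ (its partial pressure)·(1/√M) ∝ n_i/√M_i.
x_H₂S(eff) = (n_H₂S/√M_H₂S) / (n_H₂S/√M_H₂S + n_SO₂/√M_SO₂)
= (4.30/√34.08) / (4.30/√34.08 + 4.98/√64.07) = 0.7366/(0.7366 + 0.6222) = 0.542.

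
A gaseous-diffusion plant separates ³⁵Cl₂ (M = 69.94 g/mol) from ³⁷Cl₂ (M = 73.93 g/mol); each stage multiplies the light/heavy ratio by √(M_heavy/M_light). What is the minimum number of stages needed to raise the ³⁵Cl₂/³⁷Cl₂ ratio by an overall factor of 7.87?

Per stage α = (73.93/69.94)^(1/2) = 1.05705^0.5, giving ln α = 0.02774.
Need α^N ≥ 7.87 ⇒ N ≥ ln(7.87) / ln α = 2.063 / 0.02774 = 74.37.
So at least 75 stages are needed.

75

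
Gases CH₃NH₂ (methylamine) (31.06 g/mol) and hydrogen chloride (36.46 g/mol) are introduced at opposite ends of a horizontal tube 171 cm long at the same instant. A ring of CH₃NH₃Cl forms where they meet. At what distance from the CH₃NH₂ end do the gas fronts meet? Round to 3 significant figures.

88.9 cm

The fronts meet when d_CH₃NH₂ + d_HCl = L with d_CH₃NH₂/d_HCl = √(M_HCl/M_CH₃NH₂) (Graham's law). Here √(M_HCl/M_CH₃NH₂) = √(36.46/31.06) = 1.083.
With d_CH₃NH₂ + d_HCl = 171 cm, d_HCl = 171/(1 + 1.083) = 82.08 cm.
d_CH₃NH₂ = 171 − 82.08 = 88.9 cm.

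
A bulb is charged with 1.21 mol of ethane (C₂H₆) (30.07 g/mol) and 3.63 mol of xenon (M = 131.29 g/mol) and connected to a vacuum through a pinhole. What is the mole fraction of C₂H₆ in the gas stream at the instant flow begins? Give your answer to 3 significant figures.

0.411

Rate_i ∝ x_i/√M_i (Graham's law weighted by mole fraction), so the effusate composition follows n_i/√M_i.
x_C₂H₆(eff) = (n_C₂H₆/√M_C₂H₆) / (n_C₂H₆/√M_C₂H₆ + n_Xe/√M_Xe)
= (1.21/√30.07) / (1.21/√30.07 + 3.63/√131.29) = 0.2207/(0.2207 + 0.3168) = 0.411.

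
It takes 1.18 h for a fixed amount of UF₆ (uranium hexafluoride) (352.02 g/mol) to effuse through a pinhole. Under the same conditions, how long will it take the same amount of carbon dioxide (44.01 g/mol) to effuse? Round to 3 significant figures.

Graham's law gives t_CO₂/t_UF₆ = √(M_CO₂/M_UF₆) = √(44.01/352.02) = √0.1250 = 0.3536.
So the time for CO₂ is 1.18 × 0.3536 = 0.417 h.

0.417 h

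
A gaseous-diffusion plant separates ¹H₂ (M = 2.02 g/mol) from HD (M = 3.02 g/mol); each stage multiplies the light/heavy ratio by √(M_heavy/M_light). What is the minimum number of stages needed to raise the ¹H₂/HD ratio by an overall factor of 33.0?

Single-stage factor α = √(3.02/2.02), so ln α = ½ ln(1.49505) = 0.2011.
Need α^N ≥ 33.0 ⇒ N ≥ ln(33.0) / ln α = 3.497 / 0.2011 = 17.39.
Minimum whole number of stages: N = 18.

18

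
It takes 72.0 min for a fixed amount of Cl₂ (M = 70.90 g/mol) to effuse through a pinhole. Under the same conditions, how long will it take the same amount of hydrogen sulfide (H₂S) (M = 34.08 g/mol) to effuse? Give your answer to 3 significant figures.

49.9 min

From Graham's law, t_H₂S/t_Cl₂ = √(M_H₂S/M_Cl₂) = √(34.08/70.90) = √0.4807 = 0.6933.
So the time for H₂S is 72.0 × 0.6933 = 49.9 min.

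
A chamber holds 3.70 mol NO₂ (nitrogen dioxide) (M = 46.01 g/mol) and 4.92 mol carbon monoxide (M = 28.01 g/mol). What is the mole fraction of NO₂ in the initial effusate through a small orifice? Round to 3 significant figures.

0.370

Effusion rate of each component ∝ n_i/√M_i (partial pressure × 1/√M).
Mole fraction of NO₂ in the effusate = (n_NO₂/√M_NO₂) / (n_NO₂/√M_NO₂ + n_CO/√M_CO)
= (3.70/√46.01) / (3.70/√46.01 + 4.92/√28.01) = 0.5455/(0.5455 + 0.9296) = 0.370.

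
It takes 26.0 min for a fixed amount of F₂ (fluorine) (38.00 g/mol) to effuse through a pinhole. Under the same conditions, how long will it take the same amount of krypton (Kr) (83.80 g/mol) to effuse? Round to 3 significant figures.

From Graham's law, t_Kr/t_F₂ = √(M_Kr/M_F₂) = √(83.80/38.00) = √2.205 = 1.485.
So the time for Kr is 26.0 × 1.485 = 38.6 min.

38.6 min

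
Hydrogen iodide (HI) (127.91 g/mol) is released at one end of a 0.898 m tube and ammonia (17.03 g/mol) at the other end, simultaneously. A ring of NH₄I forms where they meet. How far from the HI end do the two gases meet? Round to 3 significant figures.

Distances travelled in equal time are proportional to diffusion rates, so d_HI/d_NH₃ = √(M_NH₃/M_HI) = √(17.03/127.91) = 0.3649.
With d_HI + d_NH₃ = 0.898 m, d_NH₃ = 0.898/(1 + 0.3649) = 0.6579 m.
d_HI = 0.898 − 0.6579 = 0.240 m.

0.240 m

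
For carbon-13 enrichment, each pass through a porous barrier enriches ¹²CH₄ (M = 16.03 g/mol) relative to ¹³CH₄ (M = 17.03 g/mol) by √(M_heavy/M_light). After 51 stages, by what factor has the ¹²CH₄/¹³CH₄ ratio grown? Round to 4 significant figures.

4.679

After 51 stages the ratio has grown by (√(17.03/16.03))^51 = (17.03/16.03)^(51/2).
= 1.06238^(51/2) = 4.679.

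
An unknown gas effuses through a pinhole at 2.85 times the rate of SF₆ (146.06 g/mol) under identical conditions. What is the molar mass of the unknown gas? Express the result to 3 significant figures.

Graham's law gives rate_X/rate_SF₆ = √(M_SF₆/M_X).
2.85 = √(146.06/M_X)
M_X = 146.06 / 2.85² = 146.06 / 8.123 = 18.0 g/mol

18.0 g/mol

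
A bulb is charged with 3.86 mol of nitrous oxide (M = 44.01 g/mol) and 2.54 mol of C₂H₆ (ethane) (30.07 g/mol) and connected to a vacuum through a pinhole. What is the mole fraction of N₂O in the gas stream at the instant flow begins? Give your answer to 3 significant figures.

0.557

Rate_i ∝ x_i/√M_i (Graham's law weighted by mole fraction), so the effusate composition follows n_i/√M_i.
So x_N₂O in the escaping gas = (n_N₂O/√M_N₂O) / Σ(n_i/√M_i)
= (3.86/√44.01) / (3.86/√44.01 + 2.54/√30.07) = 0.5819/(0.5819 + 0.4632) = 0.557.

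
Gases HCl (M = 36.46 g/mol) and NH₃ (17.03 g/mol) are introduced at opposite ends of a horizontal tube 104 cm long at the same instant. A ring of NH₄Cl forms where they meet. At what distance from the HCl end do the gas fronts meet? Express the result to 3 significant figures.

42.2 cm

In equal time, each gas travels a distance ∝ its rate ∝ 1/√M, so d_HCl/d_NH₃ = √(M_NH₃/M_HCl) = √(17.03/36.46) = 0.6834.
With d_HCl + d_NH₃ = 104 cm, d_NH₃ = 104/(1 + 0.6834) = 61.78 cm.
d_HCl = 104 − 61.78 = 42.2 cm.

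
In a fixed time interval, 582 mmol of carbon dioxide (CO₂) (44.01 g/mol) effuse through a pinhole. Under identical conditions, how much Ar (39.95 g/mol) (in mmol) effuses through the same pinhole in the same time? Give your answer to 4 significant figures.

Since effusion rate ∝ 1/√M, rate_Ar/rate_CO₂ = √(M_CO₂/M_Ar) = √(44.01/39.95) = √1.102 = 1.050.
So the amount for Ar is 582 × 1.050 = 610.9 mmol.

610.9 mmol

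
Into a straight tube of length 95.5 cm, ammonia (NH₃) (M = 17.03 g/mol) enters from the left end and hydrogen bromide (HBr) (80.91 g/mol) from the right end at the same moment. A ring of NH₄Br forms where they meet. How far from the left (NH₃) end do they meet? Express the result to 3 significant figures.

65.5 cm

The fronts meet when d_NH₃ + d_HBr = L with d_NH₃/d_HBr = √(M_HBr/M_NH₃) (Graham's law). Here √(M_HBr/M_NH₃) = √(80.91/17.03) = 2.180.
With d_NH₃ + d_HBr = 95.5 cm, d_HBr = 95.5/(1 + 2.180) = 30.03 cm.
d_NH₃ = 95.5 − 30.03 = 65.5 cm.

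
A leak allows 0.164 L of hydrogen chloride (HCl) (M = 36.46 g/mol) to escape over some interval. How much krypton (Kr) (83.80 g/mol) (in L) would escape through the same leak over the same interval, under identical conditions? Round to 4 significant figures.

From Graham's law, rate_Kr/rate_HCl = √(M_HCl/M_Kr) = √(36.46/83.80) = √0.4351 = 0.6596.
So the volume for Kr is 0.164 × 0.6596 = 0.1082 L.

0.1082 L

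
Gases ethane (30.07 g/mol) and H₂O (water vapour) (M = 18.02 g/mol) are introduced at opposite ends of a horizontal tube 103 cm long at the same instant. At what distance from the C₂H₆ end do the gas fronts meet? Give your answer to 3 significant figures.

Graham's law gives d_C₂H₆/d_H₂O = rate_C₂H₆/rate_H₂O = √(M_H₂O/M_C₂H₆) = √(18.02/30.07) = 0.7741.
With d_C₂H₆ + d_H₂O = 103 cm, d_H₂O = 103/(1 + 0.7741) = 58.06 cm.
d_C₂H₆ = 103 − 58.06 = 44.9 cm.

44.9 cm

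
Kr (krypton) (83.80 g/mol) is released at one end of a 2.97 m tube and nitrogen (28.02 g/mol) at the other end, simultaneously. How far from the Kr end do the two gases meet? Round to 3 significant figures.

1.09 m

Distances travelled in equal time are proportional to diffusion rates, so d_Kr/d_N₂ = √(M_N₂/M_Kr) = √(28.02/83.80) = 0.5782.
With d_Kr + d_N₂ = 2.97 m, d_N₂ = 2.97/(1 + 0.5782) = 1.882 m.
d_Kr = 2.97 − 1.882 = 1.09 m.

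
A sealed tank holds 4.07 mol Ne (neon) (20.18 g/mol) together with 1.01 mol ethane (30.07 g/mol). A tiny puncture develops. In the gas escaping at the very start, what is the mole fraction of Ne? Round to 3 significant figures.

0.831

Each component's effusion rate ∝ (its partial pressure)·(1/√M) ∝ n_i/√M_i.
So x_Ne in the escaping gas = (n_Ne/√M_Ne) / Σ(n_i/√M_i)
= (4.07/√20.18) / (4.07/√20.18 + 1.01/√30.07) = 0.9060/(0.9060 + 0.1842) = 0.831.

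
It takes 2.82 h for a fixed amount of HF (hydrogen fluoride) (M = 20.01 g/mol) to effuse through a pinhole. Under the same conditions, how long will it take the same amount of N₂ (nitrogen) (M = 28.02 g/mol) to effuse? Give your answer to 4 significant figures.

Graham's law gives t_N₂/t_HF = √(M_N₂/M_HF) = √(28.02/20.01) = √1.400 = 1.183.
So the time for N₂ is 2.82 × 1.183 = 3.337 h.

3.337 h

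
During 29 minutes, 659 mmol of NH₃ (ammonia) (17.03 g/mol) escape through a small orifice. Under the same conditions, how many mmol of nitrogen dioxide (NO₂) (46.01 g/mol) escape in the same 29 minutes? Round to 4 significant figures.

Since effusion rate ∝ 1/√M, rate_NO₂/rate_NH₃ = √(M_NH₃/M_NO₂) = √(17.03/46.01) = √0.3701 = 0.6084.
So the amount for NO₂ is 659 × 0.6084 = 400.9 mmol.

400.9 mmol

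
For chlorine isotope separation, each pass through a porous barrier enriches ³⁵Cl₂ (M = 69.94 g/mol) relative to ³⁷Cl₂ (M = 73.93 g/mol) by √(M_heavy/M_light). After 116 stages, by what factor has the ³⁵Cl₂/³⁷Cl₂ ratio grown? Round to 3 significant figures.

25.0

Each stage multiplies the ratio by α = √(73.93/69.94), so after 116 stages the overall factor is α^116 = (73.93/69.94)^(116/2).
= 1.05705^58 = 25.0.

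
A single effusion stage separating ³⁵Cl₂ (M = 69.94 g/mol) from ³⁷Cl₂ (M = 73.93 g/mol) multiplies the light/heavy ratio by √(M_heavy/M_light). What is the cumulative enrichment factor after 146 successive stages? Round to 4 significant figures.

The single-stage factor is √(M_heavy/M_light), so 146 stages give [√(73.93/69.94)]^146 = (73.93/69.94)^(146/2).
= 1.05705^73 = 57.40.

57.40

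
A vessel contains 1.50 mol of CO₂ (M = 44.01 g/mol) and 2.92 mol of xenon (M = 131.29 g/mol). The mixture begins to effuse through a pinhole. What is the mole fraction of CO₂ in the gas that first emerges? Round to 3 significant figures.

0.470

Each component's effusion rate ∝ (its partial pressure)·(1/√M) ∝ n_i/√M_i.
So x_CO₂ in the escaping gas = (n_CO₂/√M_CO₂) / Σ(n_i/√M_i)
= (1.50/√44.01) / (1.50/√44.01 + 2.92/√131.29) = 0.2261/(0.2261 + 0.2548) = 0.470.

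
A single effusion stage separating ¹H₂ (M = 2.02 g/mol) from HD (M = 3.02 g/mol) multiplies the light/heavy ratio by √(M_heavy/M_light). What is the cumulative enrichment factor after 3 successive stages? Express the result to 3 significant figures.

Each stage multiplies the ratio by α = √(3.02/2.02), so after 3 stages the overall factor is α^3 = (3.02/2.02)^(3/2).
= 1.49505^(3/2) = 1.83.

1.83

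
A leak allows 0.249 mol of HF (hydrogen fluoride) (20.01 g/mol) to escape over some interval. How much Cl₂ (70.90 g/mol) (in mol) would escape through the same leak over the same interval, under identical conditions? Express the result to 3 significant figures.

0.132 mol

Graham's law gives rate_Cl₂/rate_HF = √(M_HF/M_Cl₂) = √(20.01/70.90) = √0.2822 = 0.5313.
So the amount for Cl₂ is 0.249 × 0.5313 = 0.132 mol.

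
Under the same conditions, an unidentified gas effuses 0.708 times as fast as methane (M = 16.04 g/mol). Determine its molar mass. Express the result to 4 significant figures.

Using Graham's law: rate_X/rate_CH₄ = √(M_CH₄/M_X).
0.708 = √(16.04/M_X)
M_X = 16.04 / 0.708² = 16.04 / 0.5013 = 32.00 g/mol

32.00 g/mol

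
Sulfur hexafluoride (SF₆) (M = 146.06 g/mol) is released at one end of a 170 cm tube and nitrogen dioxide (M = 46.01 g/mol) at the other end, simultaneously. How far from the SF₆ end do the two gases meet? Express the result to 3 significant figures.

61.1 cm

In equal time, each gas travels a distance ∝ its rate ∝ 1/√M, so d_SF₆/d_NO₂ = √(M_NO₂/M_SF₆) = √(46.01/146.06) = 0.5613.
With d_SF₆ + d_NO₂ = 170 cm, d_NO₂ = 170/(1 + 0.5613) = 108.9 cm.
d_SF₆ = 170 − 108.9 = 61.1 cm.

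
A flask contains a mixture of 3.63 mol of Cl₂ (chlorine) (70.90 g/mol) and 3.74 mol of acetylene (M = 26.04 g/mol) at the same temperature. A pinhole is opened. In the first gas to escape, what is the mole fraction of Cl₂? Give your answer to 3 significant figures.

0.370

Effusion rate of each component ∝ n_i/√M_i (partial pressure × 1/√M).
x_Cl₂(eff) = (n_Cl₂/√M_Cl₂) / (n_Cl₂/√M_Cl₂ + n_C₂H₂/√M_C₂H₂)
= (3.63/√70.90) / (3.63/√70.90 + 3.74/√26.04) = 0.4311/(0.4311 + 0.7329) = 0.370.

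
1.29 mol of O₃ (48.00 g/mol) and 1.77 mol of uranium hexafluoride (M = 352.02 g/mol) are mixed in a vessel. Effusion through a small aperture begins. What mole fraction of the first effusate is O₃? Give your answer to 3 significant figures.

0.664

Rate_i ∝ x_i/√M_i (Graham's law weighted by mole fraction), so the effusate composition follows n_i/√M_i.
Mole fraction of O₃ in the effusate = (n_O₃/√M_O₃) / (n_O₃/√M_O₃ + n_UF₆/√M_UF₆)
= (1.29/√48.00) / (1.29/√48.00 + 1.77/√352.02) = 0.1862/(0.1862 + 0.09434) = 0.664.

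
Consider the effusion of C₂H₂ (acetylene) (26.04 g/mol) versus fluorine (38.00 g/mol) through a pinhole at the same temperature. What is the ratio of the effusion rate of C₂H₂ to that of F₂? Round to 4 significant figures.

From Graham's law, rate_C₂H₂/rate_F₂ = √(M_F₂/M_C₂H₂) = √(38.00/26.04) = √1.459 = 1.208.

1.208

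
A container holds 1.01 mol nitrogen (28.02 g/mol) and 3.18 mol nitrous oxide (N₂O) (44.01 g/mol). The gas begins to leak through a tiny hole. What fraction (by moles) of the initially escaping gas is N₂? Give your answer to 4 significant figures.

Rate_i ∝ x_i/√M_i (Graham's law weighted by mole fraction), so the effusate composition follows n_i/√M_i.
Mole fraction of N₂ in the effusate = (n_N₂/√M_N₂) / (n_N₂/√M_N₂ + n_N₂O/√M_N₂O)
= (1.01/√28.02) / (1.01/√28.02 + 3.18/√44.01) = 0.1908/(0.1908 + 0.4793) = 0.2847.

0.2847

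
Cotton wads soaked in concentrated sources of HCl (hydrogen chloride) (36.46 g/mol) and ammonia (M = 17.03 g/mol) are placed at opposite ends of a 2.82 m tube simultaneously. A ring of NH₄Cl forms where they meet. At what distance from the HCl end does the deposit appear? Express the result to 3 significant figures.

The fronts meet when d_HCl + d_NH₃ = L with d_HCl/d_NH₃ = √(M_NH₃/M_HCl) (Graham's law). Here √(M_NH₃/M_HCl) = √(17.03/36.46) = 0.6834.
With d_HCl + d_NH₃ = 2.82 m, d_NH₃ = 2.82/(1 + 0.6834) = 1.675 m.
d_HCl = 2.82 − 1.675 = 1.14 m.

1.14 m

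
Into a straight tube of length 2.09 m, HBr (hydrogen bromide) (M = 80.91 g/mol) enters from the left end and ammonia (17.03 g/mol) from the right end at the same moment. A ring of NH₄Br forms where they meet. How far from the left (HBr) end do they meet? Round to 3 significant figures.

In equal time, each gas travels a distance ∝ its rate ∝ 1/√M, so d_HBr/d_NH₃ = √(M_NH₃/M_HBr) = √(17.03/80.91) = 0.4588.
With d_HBr + d_NH₃ = 2.09 m, d_NH₃ = 2.09/(1 + 0.4588) = 1.433 m.
d_HBr = 2.09 − 1.433 = 0.657 m.

0.657 m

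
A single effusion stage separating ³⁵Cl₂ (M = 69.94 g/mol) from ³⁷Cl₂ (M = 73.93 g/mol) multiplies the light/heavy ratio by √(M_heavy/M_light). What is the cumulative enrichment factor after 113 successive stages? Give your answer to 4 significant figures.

22.98

Each stage multiplies the ratio by α = √(73.93/69.94), so after 113 stages the overall factor is α^113 = (73.93/69.94)^(113/2).
= 1.05705^(113/2) = 22.98.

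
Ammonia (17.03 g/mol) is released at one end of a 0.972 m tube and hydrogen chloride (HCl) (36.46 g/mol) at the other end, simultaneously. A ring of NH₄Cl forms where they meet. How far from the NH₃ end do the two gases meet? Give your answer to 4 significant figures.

The fronts meet when d_NH₃ + d_HCl = L with d_NH₃/d_HCl = √(M_HCl/M_NH₃) (Graham's law). Here √(M_HCl/M_NH₃) = √(36.46/17.03) = 1.463.
With d_NH₃ + d_HCl = 0.972 m, d_HCl = 0.972/(1 + 1.463) = 0.3946 m.
d_NH₃ = 0.972 − 0.3946 = 0.5774 m.

0.5774 m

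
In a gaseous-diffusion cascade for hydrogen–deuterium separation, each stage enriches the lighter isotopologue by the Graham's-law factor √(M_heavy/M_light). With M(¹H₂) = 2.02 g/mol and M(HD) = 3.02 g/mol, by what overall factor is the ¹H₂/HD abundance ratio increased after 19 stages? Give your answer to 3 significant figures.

45.6

After 19 stages the ratio has grown by (√(3.02/2.02))^19 = (3.02/2.02)^(19/2).
= 1.49505^(19/2) = 45.6.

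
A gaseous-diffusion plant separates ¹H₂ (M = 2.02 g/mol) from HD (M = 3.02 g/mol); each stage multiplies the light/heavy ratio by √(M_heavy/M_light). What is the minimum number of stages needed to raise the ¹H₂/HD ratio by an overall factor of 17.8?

Single-stage factor α = √(3.02/2.02), so ln α = ½ ln(1.49505) = 0.2011.
Need α^N ≥ 17.8 ⇒ N ≥ ln(17.8) / ln α = 2.879 / 0.2011 = 14.32.
Minimum whole number of stages: N = 15.

15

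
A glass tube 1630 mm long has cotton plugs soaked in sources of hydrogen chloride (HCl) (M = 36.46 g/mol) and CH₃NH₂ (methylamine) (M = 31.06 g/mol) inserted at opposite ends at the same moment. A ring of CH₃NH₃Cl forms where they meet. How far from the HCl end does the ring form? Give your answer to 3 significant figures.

The fronts meet when d_HCl + d_CH₃NH₂ = L with d_HCl/d_CH₃NH₂ = √(M_CH₃NH₂/M_HCl) (Graham's law). Here √(M_CH₃NH₂/M_HCl) = √(31.06/36.46) = 0.9230.
With d_HCl + d_CH₃NH₂ = 1630 mm, d_CH₃NH₂ = 1630/(1 + 0.9230) = 847.6 mm.
d_HCl = 1630 − 847.6 = 782 mm.

782 mm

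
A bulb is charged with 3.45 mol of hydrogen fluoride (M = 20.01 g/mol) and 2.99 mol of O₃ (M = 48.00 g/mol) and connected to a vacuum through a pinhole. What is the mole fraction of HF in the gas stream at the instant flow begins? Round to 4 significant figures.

Each component's effusion rate ∝ (its partial pressure)·(1/√M) ∝ n_i/√M_i.
Mole fraction of HF in the effusate = (n_HF/√M_HF) / (n_HF/√M_HF + n_O₃/√M_O₃)
= (3.45/√20.01) / (3.45/√20.01 + 2.99/√48.00) = 0.7713/(0.7713 + 0.4316) = 0.6412.

0.6412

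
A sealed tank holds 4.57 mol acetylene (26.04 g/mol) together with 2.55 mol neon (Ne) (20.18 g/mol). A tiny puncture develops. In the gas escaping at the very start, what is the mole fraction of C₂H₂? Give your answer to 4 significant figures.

Each component's effusion rate ∝ (its partial pressure)·(1/√M) ∝ n_i/√M_i.
Mole fraction of C₂H₂ in the effusate = (n_C₂H₂/√M_C₂H₂) / (n_C₂H₂/√M_C₂H₂ + n_Ne/√M_Ne)
= (4.57/√26.04) / (4.57/√26.04 + 2.55/√20.18) = 0.8956/(0.8956 + 0.5676) = 0.6121.

0.6121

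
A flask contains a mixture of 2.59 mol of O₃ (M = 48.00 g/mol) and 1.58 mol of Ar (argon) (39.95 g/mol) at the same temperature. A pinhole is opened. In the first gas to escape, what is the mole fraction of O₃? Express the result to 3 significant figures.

0.599

Rate_i ∝ x_i/√M_i (Graham's law weighted by mole fraction), so the effusate composition follows n_i/√M_i.
So x_O₃ in the escaping gas = (n_O₃/√M_O₃) / Σ(n_i/√M_i)
= (2.59/√48.00) / (2.59/√48.00 + 1.58/√39.95) = 0.3738/(0.3738 + 0.2500) = 0.599.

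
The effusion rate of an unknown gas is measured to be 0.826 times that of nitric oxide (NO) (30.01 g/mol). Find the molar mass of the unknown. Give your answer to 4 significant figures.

43.99 g/mol

Graham's law gives rate_X/rate_NO = √(M_NO/M_X).
0.826 = √(30.01/M_X)
M_X = 30.01 / 0.826² = 30.01 / 0.6823 = 43.99 g/mol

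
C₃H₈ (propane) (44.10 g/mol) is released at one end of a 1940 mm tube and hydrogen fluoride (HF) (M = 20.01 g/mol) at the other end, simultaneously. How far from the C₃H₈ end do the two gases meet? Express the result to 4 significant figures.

In equal time, each gas travels a distance ∝ its rate ∝ 1/√M, so d_C₃H₈/d_HF = √(M_HF/M_C₃H₈) = √(20.01/44.10) = 0.6736.
With d_C₃H₈ + d_HF = 1940 mm, d_HF = 1940/(1 + 0.6736) = 1159 mm.
d_C₃H₈ = 1940 − 1159 = 780.8 mm.

780.8 mm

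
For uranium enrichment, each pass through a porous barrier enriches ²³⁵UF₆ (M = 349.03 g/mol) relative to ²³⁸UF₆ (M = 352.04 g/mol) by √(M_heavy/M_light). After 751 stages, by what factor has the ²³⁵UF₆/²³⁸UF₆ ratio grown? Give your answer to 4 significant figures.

25.14

The single-stage factor is √(M_heavy/M_light), so 751 stages give [√(352.04/349.03)]^751 = (352.04/349.03)^(751/2).
= 1.00862^(751/2) = 25.14.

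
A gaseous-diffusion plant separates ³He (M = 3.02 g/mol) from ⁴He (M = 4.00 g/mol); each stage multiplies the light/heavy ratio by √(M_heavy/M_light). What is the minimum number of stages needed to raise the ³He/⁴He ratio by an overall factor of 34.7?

With α = √(4.00/3.02) per stage, ln α = ½ ln(1.32450) = 0.1405.
Need α^N ≥ 34.7 ⇒ N ≥ ln(34.7) / ln α = 3.547 / 0.1405 = 25.24.
Minimum whole number of stages: N = 26.

26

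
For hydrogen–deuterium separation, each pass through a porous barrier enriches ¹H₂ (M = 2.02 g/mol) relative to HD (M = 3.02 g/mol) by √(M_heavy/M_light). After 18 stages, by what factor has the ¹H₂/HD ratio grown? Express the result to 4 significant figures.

37.32

After 18 stages the ratio has grown by (√(3.02/2.02))^18 = (3.02/2.02)^(18/2).
= 1.49505^9 = 37.32.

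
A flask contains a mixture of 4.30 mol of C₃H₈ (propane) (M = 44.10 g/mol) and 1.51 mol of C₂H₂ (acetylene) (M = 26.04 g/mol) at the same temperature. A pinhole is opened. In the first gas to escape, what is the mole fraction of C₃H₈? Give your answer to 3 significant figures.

0.686

Each component's effusion rate ∝ (its partial pressure)·(1/√M) ∝ n_i/√M_i.
Mole fraction of C₃H₈ in the effusate = (n_C₃H₈/√M_C₃H₈) / (n_C₃H₈/√M_C₃H₈ + n_C₂H₂/√M_C₂H₂)
= (4.30/√44.10) / (4.30/√44.10 + 1.51/√26.04) = 0.6475/(0.6475 + 0.2959) = 0.686.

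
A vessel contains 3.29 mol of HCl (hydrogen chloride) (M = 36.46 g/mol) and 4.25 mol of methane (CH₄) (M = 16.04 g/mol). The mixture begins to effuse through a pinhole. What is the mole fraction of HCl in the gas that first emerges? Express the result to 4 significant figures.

Each component's effusion rate ∝ (its partial pressure)·(1/√M) ∝ n_i/√M_i.
x_HCl(eff) = (n_HCl/√M_HCl) / (n_HCl/√M_HCl + n_CH₄/√M_CH₄)
= (3.29/√36.46) / (3.29/√36.46 + 4.25/√16.04) = 0.5449/(0.5449 + 1.061) = 0.3393.

0.3393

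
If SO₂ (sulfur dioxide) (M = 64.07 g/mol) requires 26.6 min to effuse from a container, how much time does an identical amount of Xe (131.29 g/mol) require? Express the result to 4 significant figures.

38.08 min

By Graham's law, t_Xe/t_SO₂ = √(M_Xe/M_SO₂) = √(131.29/64.07) = √2.049 = 1.431.
So the time for Xe is 26.6 × 1.431 = 38.08 min.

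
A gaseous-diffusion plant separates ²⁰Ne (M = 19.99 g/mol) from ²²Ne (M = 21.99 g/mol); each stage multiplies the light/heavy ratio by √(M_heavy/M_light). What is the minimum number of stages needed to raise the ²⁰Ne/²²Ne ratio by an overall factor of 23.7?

67

With α = √(21.99/19.99) per stage, ln α = ½ ln(1.10005) = 0.04768.
Need α^N ≥ 23.7 ⇒ N ≥ ln(23.7) / ln α = 3.165 / 0.04768 = 66.39.
So at least 67 stages are needed.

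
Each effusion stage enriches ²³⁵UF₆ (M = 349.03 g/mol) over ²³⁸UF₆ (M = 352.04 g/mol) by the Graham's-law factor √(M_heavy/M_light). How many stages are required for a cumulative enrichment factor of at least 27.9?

776

Per stage α = (352.04/349.03)^(1/2) = 1.00862^0.5, giving ln α = 0.004293.
Need α^N ≥ 27.9 ⇒ N ≥ ln(27.9) / ln α = 3.329 / 0.004293 = 775.28.
So at least 776 stages are needed.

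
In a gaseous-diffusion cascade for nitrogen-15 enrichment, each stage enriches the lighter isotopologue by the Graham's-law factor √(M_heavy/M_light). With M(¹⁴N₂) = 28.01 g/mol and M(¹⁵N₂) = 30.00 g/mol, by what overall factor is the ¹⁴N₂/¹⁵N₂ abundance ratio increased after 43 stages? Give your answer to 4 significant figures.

4.374

Overall factor = α^43 with α = √(30.00/28.01), i.e. (30.00/28.01)^(43/2).
= 1.07105^(43/2) = 4.374.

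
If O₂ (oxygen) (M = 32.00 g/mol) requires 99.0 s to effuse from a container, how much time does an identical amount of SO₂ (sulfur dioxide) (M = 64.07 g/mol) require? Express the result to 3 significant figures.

140 s

Using Graham's law: t_SO₂/t_O₂ = √(M_SO₂/M_O₂) = √(64.07/32.00) = √2.002 = 1.415.
So the time for SO₂ is 99.0 × 1.415 = 140 s.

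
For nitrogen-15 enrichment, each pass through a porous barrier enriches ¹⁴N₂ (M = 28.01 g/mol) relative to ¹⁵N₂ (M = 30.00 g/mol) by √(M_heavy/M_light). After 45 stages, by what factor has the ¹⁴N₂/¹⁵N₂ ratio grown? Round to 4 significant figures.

Overall factor = α^45 with α = √(30.00/28.01), i.e. (30.00/28.01)^(45/2).
= 1.07105^(45/2) = 4.685.

4.685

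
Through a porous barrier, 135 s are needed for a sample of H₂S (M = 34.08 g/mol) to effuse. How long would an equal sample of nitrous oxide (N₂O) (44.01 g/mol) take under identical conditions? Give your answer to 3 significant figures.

From Graham's law, t_N₂O/t_H₂S = √(M_N₂O/M_H₂S) = √(44.01/34.08) = √1.291 = 1.136.
So the time for N₂O is 135 × 1.136 = 153 s.

153 s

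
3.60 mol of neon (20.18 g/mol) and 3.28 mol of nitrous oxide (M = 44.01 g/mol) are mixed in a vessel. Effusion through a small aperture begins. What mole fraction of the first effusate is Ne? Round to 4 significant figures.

0.6184

Rate_i ∝ x_i/√M_i (Graham's law weighted by mole fraction), so the effusate composition follows n_i/√M_i.
x_Ne(eff) = (n_Ne/√M_Ne) / (n_Ne/√M_Ne + n_N₂O/√M_N₂O)
= (3.60/√20.18) / (3.60/√20.18 + 3.28/√44.01) = 0.8014/(0.8014 + 0.4944) = 0.6184.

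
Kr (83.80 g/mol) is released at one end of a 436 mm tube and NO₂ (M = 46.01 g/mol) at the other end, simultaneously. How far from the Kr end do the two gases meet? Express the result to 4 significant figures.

185.6 mm

The fronts meet when d_Kr + d_NO₂ = L with d_Kr/d_NO₂ = √(M_NO₂/M_Kr) (Graham's law). Here √(M_NO₂/M_Kr) = √(46.01/83.80) = 0.7410.
With d_Kr + d_NO₂ = 436 mm, d_NO₂ = 436/(1 + 0.7410) = 250.4 mm.
d_Kr = 436 − 250.4 = 185.6 mm.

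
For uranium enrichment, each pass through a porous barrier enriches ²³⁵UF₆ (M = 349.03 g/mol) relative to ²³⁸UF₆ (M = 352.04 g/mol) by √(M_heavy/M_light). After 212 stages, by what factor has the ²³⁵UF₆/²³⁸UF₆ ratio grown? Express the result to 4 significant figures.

2.485

After 212 stages the ratio has grown by (√(352.04/349.03))^212 = (352.04/349.03)^(212/2).
= 1.00862^106 = 2.485.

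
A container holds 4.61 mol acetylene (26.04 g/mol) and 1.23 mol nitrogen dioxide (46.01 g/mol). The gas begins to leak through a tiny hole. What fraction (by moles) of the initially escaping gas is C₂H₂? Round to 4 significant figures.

The effusion rate of species i is ∝ p_i/√M_i ∝ n_i/√M_i.
x_C₂H₂(eff) = (n_C₂H₂/√M_C₂H₂) / (n_C₂H₂/√M_C₂H₂ + n_NO₂/√M_NO₂)
= (4.61/√26.04) / (4.61/√26.04 + 1.23/√46.01) = 0.9034/(0.9034 + 0.1813) = 0.8328.

0.8328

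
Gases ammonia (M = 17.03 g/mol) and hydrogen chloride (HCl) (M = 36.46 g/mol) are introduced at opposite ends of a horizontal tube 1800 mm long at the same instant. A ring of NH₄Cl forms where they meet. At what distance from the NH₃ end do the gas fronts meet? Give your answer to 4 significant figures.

1069 mm

The fronts meet when d_NH₃ + d_HCl = L with d_NH₃/d_HCl = √(M_HCl/M_NH₃) (Graham's law). Here √(M_HCl/M_NH₃) = √(36.46/17.03) = 1.463.
With d_NH₃ + d_HCl = 1800 mm, d_HCl = 1800/(1 + 1.463) = 730.8 mm.
d_NH₃ = 1800 − 730.8 = 1069 mm.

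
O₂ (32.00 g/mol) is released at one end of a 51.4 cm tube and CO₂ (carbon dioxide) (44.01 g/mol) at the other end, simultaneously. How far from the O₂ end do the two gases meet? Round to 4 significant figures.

The fronts meet when d_O₂ + d_CO₂ = L with d_O₂/d_CO₂ = √(M_CO₂/M_O₂) (Graham's law). Here √(M_CO₂/M_O₂) = √(44.01/32.00) = 1.173.
With d_O₂ + d_CO₂ = 51.4 cm, d_CO₂ = 51.4/(1 + 1.173) = 23.66 cm.
d_O₂ = 51.4 − 23.66 = 27.74 cm.

27.74 cm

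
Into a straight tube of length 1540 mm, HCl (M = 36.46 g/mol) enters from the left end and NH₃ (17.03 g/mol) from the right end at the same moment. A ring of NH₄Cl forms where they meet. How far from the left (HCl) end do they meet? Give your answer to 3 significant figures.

Graham's law gives d_HCl/d_NH₃ = rate_HCl/rate_NH₃ = √(M_NH₃/M_HCl) = √(17.03/36.46) = 0.6834.
With d_HCl + d_NH₃ = 1540 mm, d_NH₃ = 1540/(1 + 0.6834) = 914.8 mm.
d_HCl = 1540 − 914.8 = 625 mm.

625 mm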